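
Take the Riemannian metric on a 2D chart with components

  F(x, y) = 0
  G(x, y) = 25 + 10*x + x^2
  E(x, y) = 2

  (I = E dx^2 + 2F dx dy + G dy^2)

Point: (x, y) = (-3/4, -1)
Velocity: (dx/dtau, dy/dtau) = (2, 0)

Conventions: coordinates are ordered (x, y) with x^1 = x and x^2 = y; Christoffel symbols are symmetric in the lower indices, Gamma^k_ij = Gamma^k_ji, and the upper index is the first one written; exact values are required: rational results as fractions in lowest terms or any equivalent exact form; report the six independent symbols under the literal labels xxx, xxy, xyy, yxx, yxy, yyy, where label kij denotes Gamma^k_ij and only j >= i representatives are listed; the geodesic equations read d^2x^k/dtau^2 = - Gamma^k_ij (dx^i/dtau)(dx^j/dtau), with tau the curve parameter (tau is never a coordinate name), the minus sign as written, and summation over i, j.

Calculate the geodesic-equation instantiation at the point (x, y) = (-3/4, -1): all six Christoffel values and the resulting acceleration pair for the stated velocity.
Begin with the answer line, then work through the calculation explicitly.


Answer: Gamma_xxx = 0, Gamma_xxy = 0, Gamma_xyy = -17/8, Gamma_yxx = 0, Gamma_yxy = 4/17, Gamma_yyy = 0; accelerations (d^2x/dtau^2, d^2y/dtau^2) = (0, 0)

E = 2, F = 0, G = 289/16 at the point
E_x = 0, E_y = 0, F_x = 0, F_y = 0, G_x = 17/2, G_y = 0
EG - F^2 = 289/8;  g^inv = (8/289) * [[289/16, 0], [0, 2]]
first-kind symbols [ij,l] = (1/2)(d_i g_jl + d_j g_il - d_l g_ij): [xx,x] = E_x/2 = 0, [xx,y] = F_x - E_y/2 = 0, [xy,x] = E_y/2 = 0, [xy,y] = G_x/2 = 17/4, [yy,x] = F_y - G_x/2 = -17/4, [yy,y] = G_y/2 = 0
Gamma^x_ij = (G*[ij,x] - F*[ij,y])/(EG - F^2), Gamma^y_ij = (E*[ij,y] - F*[ij,x])/(EG - F^2)
Gamma_xxx = 0, Gamma_xxy = 0, Gamma_xyy = -17/8, Gamma_yxx = 0, Gamma_yxy = 4/17, Gamma_yyy = 0
d^2x/dtau^2 = -(Gamma_xxx*(2)^2 + 2*Gamma_xxy*(2)*(0) + Gamma_xyy*(0)^2) = 0
d^2y/dtau^2 = -(Gamma_yxx*(2)^2 + 2*Gamma_yxy*(2)*(0) + Gamma_yyy*(0)^2) = 0


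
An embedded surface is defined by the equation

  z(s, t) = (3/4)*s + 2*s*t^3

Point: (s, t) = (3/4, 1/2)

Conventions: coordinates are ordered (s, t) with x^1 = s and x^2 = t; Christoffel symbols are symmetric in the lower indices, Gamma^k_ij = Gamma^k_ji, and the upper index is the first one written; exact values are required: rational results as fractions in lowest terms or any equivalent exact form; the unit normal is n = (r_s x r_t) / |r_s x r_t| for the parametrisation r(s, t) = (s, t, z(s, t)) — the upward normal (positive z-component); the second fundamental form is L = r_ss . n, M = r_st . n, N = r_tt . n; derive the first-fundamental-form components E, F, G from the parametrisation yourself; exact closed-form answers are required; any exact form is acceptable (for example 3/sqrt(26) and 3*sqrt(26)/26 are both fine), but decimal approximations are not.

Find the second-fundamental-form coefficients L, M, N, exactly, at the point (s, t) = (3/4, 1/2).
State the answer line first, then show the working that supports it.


Answer: L = 0, M = 12*sqrt(209)/209, N = 36*sqrt(209)/209

z_s = 1, z_t = 9/8, z_ss = 0, z_st = 3/2, z_tt = 9/2
E = 2, F = 9/8, G = 145/64; answer radicand W^2 = 209/64
unnormalised second-form numerators: l = 0, m = 3/2, n = 9/2; L = l/sqrt(209/64), and similarly M = m/sqrt(W^2), N = n/sqrt(W^2)


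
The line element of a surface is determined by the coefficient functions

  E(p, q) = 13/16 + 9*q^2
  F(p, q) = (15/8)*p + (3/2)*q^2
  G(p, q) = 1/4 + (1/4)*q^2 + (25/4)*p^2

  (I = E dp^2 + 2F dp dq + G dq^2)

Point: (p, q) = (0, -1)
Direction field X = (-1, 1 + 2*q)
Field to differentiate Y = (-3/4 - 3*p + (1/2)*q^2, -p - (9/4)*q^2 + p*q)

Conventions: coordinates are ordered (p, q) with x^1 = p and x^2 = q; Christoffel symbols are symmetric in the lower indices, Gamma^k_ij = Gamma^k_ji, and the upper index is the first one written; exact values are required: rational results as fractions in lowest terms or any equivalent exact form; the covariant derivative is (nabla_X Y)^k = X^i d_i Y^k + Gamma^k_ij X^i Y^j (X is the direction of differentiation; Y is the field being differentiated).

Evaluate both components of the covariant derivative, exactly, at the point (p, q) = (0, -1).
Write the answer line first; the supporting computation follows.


Answer: (nabla_X Y)^p = -463/170, (nabla_X Y)^q = 29897/1360

E = 157/16, F = 3/2, G = 1/2 at the point
E_p = 0, E_q = -18, F_p = 15/8, F_q = -3, G_p = 0, G_q = -1/2
EG - F^2 = 85/32;  g^inv = (32/85) * [[1/2, -3/2], [-3/2, 157/16]]
first-kind symbols [ij,l] = (1/2)(d_i g_jl + d_j g_il - d_l g_ij): [pp,p] = E_p/2 = 0, [pp,q] = F_p - E_q/2 = 87/8, [pq,p] = E_q/2 = -9, [pq,q] = G_p/2 = 0, [qq,p] = F_q - G_p/2 = -3, [qq,q] = G_q/2 = -1/4
Gamma^p_ij = (G*[ij,p] - F*[ij,q])/(EG - F^2), Gamma^q_ij = (E*[ij,q] - F*[ij,p])/(EG - F^2)
Gamma_ppp = -522/85, Gamma_ppq = -144/85, Gamma_pqq = -36/85, Gamma_qpp = 13659/340, Gamma_qpq = 432/85, Gamma_qqq = 131/170
X = (-1, -1), Y = (-1/4, -9/4) at the point


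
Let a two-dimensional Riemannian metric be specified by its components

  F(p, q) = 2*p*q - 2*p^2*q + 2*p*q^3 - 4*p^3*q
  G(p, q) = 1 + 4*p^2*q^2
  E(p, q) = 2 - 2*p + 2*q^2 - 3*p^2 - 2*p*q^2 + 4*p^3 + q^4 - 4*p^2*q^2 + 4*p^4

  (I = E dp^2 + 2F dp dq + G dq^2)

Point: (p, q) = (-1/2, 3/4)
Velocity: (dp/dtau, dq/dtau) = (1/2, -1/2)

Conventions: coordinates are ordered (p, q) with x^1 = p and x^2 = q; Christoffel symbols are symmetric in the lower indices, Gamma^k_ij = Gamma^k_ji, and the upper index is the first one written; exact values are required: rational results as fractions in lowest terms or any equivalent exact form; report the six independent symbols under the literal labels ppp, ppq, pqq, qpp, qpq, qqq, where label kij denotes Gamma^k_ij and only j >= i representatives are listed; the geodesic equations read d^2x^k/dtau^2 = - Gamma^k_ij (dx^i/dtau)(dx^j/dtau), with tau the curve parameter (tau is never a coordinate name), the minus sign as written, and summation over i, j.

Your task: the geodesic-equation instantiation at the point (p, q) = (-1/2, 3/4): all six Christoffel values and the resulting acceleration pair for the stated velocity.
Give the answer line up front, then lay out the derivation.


Answer: Gamma_ppp = 16/41, Gamma_ppq = 24/41, Gamma_pqq = -16/41, Gamma_qpp = -192/1025, Gamma_qpq = -288/1025, Gamma_qqq = 192/1025; accelerations (d^2p/dtau^2, d^2q/dtau^2) = (12/41, -144/1025)

E = 881/256, F = -75/64, G = 25/16 at the point
E_p = 25/8, E_q = 75/16, F_p = 51/32, F_q = -43/16, G_p = -9/4, G_q = 3/2
EG - F^2 = 1025/256;  g^inv = (256/1025) * [[25/16, 75/64], [75/64, 881/256]]
first-kind symbols [ij,l] = (1/2)(d_i g_jl + d_j g_il - d_l g_ij): [pp,p] = E_p/2 = 25/16, [pp,q] = F_p - E_q/2 = -3/4, [pq,p] = E_q/2 = 75/32, [pq,q] = G_p/2 = -9/8, [qq,p] = F_q - G_p/2 = -25/16, [qq,q] = G_q/2 = 3/4
Gamma^p_ij = (G*[ij,p] - F*[ij,q])/(EG - F^2), Gamma^q_ij = (E*[ij,q] - F*[ij,p])/(EG - F^2)
Gamma_ppp = 16/41, Gamma_ppq = 24/41, Gamma_pqq = -16/41, Gamma_qpp = -192/1025, Gamma_qpq = -288/1025, Gamma_qqq = 192/1025
d^2p/dtau^2 = -(Gamma_ppp*(1/2)^2 + 2*Gamma_ppq*(1/2)*(-1/2) + Gamma_pqq*(-1/2)^2) = 12/41
d^2q/dtau^2 = -(Gamma_qpp*(1/2)^2 + 2*Gamma_qpq*(1/2)*(-1/2) + Gamma_qqq*(-1/2)^2) = -144/1025


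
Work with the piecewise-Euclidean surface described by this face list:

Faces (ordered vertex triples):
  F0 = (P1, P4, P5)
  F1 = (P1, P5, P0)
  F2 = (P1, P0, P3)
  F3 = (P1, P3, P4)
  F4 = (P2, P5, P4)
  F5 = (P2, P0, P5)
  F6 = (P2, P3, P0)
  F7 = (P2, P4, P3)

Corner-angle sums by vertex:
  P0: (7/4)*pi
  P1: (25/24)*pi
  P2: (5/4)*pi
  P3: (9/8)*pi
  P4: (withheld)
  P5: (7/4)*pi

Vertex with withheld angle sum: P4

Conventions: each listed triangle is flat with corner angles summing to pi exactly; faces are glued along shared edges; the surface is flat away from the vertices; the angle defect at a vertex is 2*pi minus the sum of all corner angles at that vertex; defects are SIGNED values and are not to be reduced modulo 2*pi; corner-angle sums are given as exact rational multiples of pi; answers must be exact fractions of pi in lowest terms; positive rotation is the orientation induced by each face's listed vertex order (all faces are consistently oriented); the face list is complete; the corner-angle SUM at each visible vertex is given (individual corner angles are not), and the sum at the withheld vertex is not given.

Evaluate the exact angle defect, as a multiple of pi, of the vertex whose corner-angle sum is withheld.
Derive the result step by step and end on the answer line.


V = 6, E = 12, F = 8; chi = V - E + F = 2
Gauss-Bonnet: total defect = 2*pi*chi = 4*pi; visible defects sum to (37/12)*pi

Answer: defect(P4) = (11/12)*pi


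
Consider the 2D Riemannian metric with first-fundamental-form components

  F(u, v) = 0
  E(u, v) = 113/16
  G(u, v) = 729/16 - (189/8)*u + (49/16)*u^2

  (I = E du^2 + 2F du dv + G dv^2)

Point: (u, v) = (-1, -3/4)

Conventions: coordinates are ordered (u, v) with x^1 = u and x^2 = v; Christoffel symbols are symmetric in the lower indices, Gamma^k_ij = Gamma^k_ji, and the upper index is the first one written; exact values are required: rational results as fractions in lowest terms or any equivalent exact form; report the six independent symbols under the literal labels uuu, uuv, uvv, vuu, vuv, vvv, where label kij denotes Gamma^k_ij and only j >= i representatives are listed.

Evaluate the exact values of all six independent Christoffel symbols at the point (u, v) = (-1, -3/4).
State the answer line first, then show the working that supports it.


Answer: Gamma_uuu = 0, Gamma_uuv = 0, Gamma_uvv = 238/113, Gamma_vuu = 0, Gamma_vuv = -7/34, Gamma_vvv = 0

E = 113/16, F = 0, G = 289/4 at the point
E_u = 0, E_v = 0, F_u = 0, F_v = 0, G_u = -119/4, G_v = 0
EG - F^2 = 32657/64;  g^inv = (64/32657) * [[289/4, 0], [0, 113/16]]
first-kind symbols [ij,l] = (1/2)(d_i g_jl + d_j g_il - d_l g_ij): [uu,u] = E_u/2 = 0, [uu,v] = F_u - E_v/2 = 0, [uv,u] = E_v/2 = 0, [uv,v] = G_u/2 = -119/8, [vv,u] = F_v - G_u/2 = 119/8, [vv,v] = G_v/2 = 0
Gamma^u_ij = (G*[ij,u] - F*[ij,v])/(EG - F^2), Gamma^v_ij = (E*[ij,v] - F*[ij,u])/(EG - F^2)


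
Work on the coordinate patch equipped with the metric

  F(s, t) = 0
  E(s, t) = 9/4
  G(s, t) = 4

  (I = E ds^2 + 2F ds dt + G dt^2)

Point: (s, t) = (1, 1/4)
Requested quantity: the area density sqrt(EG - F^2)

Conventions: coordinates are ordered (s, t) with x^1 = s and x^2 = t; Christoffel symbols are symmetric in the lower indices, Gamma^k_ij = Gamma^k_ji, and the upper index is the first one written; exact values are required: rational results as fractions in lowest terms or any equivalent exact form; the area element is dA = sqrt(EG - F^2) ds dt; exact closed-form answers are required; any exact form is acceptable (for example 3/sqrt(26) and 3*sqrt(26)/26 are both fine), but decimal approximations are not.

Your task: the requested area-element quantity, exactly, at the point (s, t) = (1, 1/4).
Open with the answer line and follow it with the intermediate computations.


Answer: sqrt(EG - F^2) = 3

E = 9/4, F = 0, G = 4; EG - F^2 = 9


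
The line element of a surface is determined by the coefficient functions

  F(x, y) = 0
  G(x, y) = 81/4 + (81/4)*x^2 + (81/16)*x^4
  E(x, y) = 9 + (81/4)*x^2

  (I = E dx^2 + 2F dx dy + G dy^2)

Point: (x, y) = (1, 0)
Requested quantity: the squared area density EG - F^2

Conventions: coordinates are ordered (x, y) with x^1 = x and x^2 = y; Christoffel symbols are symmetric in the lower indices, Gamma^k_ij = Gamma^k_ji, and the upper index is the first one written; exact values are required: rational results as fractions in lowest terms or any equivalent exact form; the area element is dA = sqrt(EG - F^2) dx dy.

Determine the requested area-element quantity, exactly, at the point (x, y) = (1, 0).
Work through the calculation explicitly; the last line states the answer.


E = 117/4, F = 0, G = 729/16; EG - F^2 = 85293/64

Answer: EG - F^2 = 85293/64


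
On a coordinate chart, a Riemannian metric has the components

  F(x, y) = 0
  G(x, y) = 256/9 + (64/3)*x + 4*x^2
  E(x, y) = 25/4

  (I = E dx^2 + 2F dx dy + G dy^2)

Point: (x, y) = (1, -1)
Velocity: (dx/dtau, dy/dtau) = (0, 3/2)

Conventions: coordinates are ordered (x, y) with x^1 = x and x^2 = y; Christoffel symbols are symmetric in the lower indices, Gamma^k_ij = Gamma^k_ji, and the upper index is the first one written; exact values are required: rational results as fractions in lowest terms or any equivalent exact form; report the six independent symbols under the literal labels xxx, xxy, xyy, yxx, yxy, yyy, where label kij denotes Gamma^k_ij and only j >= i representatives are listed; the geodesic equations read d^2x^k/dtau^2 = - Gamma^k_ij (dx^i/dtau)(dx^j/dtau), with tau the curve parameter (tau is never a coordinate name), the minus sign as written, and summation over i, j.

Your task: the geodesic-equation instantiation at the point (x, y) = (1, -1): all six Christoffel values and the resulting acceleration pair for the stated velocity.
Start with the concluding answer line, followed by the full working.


Answer: Gamma_xxx = 0, Gamma_xxy = 0, Gamma_xyy = -176/75, Gamma_yxx = 0, Gamma_yxy = 3/11, Gamma_yyy = 0; accelerations (d^2x/dtau^2, d^2y/dtau^2) = (132/25, 0)

E = 25/4, F = 0, G = 484/9 at the point
E_x = 0, E_y = 0, F_x = 0, F_y = 0, G_x = 88/3, G_y = 0
EG - F^2 = 3025/9;  g^inv = (9/3025) * [[484/9, 0], [0, 25/4]]
first-kind symbols [ij,l] = (1/2)(d_i g_jl + d_j g_il - d_l g_ij): [xx,x] = E_x/2 = 0, [xx,y] = F_x - E_y/2 = 0, [xy,x] = E_y/2 = 0, [xy,y] = G_x/2 = 44/3, [yy,x] = F_y - G_x/2 = -44/3, [yy,y] = G_y/2 = 0
Gamma^x_ij = (G*[ij,x] - F*[ij,y])/(EG - F^2), Gamma^y_ij = (E*[ij,y] - F*[ij,x])/(EG - F^2)
Gamma_xxx = 0, Gamma_xxy = 0, Gamma_xyy = -176/75, Gamma_yxx = 0, Gamma_yxy = 3/11, Gamma_yyy = 0
d^2x/dtau^2 = -(Gamma_xxx*(0)^2 + 2*Gamma_xxy*(0)*(3/2) + Gamma_xyy*(3/2)^2) = 132/25
d^2y/dtau^2 = -(Gamma_yxx*(0)^2 + 2*Gamma_yxy*(0)*(3/2) + Gamma_yyy*(3/2)^2) = 0


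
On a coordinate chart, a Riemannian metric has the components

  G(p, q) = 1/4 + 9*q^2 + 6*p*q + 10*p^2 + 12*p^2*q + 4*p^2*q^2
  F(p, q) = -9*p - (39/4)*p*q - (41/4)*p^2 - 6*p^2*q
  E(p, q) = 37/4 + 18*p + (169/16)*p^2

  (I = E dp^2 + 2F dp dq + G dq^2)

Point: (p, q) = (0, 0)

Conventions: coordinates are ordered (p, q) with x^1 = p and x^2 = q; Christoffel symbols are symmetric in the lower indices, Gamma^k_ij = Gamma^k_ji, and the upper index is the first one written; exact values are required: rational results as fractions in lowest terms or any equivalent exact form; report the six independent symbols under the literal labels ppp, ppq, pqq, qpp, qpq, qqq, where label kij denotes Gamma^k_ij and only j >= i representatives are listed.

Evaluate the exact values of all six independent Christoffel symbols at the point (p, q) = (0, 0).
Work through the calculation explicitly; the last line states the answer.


E = 37/4, F = 0, G = 1/4 at the point
E_p = 18, E_q = 0, F_p = -9, F_q = 0, G_p = 0, G_q = 0
EG - F^2 = 37/16;  g^inv = (16/37) * [[1/4, 0], [0, 37/4]]
first-kind symbols [ij,l] = (1/2)(d_i g_jl + d_j g_il - d_l g_ij): [pp,p] = E_p/2 = 9, [pp,q] = F_p - E_q/2 = -9, [pq,p] = E_q/2 = 0, [pq,q] = G_p/2 = 0, [qq,p] = F_q - G_p/2 = 0, [qq,q] = G_q/2 = 0
Gamma^p_ij = (G*[ij,p] - F*[ij,q])/(EG - F^2), Gamma^q_ij = (E*[ij,q] - F*[ij,p])/(EG - F^2)

Answer: Gamma_ppp = 36/37, Gamma_ppq = 0, Gamma_pqq = 0, Gamma_qpp = -36, Gamma_qpq = 0, Gamma_qqq = 0


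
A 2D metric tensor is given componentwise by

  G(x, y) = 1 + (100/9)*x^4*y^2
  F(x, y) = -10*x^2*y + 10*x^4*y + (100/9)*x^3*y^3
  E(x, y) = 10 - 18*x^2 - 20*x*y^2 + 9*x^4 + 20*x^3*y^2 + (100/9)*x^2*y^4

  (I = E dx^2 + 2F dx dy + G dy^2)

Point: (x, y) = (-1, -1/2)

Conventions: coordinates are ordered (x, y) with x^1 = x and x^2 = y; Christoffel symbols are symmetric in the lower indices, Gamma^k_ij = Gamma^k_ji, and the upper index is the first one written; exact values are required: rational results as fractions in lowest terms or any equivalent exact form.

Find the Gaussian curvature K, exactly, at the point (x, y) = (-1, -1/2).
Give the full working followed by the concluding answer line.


E = 61/36, F = 25/18, G = 34/9, EG - F^2 = 161/36 at the point
E_x = 155/18, E_y = -50/9, F_x = 35/6, F_y = -25/3, G_x = -100/9, G_y = -100/9
E_yy = 100/3, F_xy = 5, G_xx = 100/3
K follows from Brioschi's formula, (det M1 - det M2)/(EG - F^2)^2.
M1 = [[-E_yy/2 + F_xy - G_xx/2, E_x/2, F_x - E_y/2], [F_y - G_x/2, E, F], [G_y/2, F, G]] = [[-85/3, 155/36, 155/18], [-25/9, 61/36, 25/18], [-50/9, 25/18, 34/9]]; det M1 = -5420/81
M2 = [[0, E_y/2, G_x/2], [E_y/2, E, F], [G_x/2, F, G]] = [[0, -25/9, -50/9], [-25/9, 61/36, 25/18], [-50/9, 25/18, 34/9]]; det M2 = -3125/81
det M1 - det M2 = -85/3; K = -85/3 / (161/36)^2 = -36720/25921

Answer: K = -36720/25921


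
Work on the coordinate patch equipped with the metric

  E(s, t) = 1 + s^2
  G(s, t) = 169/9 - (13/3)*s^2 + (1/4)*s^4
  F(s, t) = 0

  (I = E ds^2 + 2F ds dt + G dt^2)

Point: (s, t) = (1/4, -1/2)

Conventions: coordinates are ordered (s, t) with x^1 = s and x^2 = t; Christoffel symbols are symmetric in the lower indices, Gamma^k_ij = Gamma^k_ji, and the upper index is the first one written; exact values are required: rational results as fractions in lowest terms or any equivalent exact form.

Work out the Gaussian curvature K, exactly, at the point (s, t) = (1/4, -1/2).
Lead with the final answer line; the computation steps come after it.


Answer: K = 24576/119357

E = 17/16, F = 0, G = 170569/9216, EG - F^2 = 2899673/147456 at the point
E_s = 1/2, E_t = 0, F_s = 0, F_t = 0, G_s = -413/192, G_t = 0
E_tt = 0, F_st = 0, G_ss = -407/48
Brioschi: K = (det M1 - det M2) / (EG - F^2)^2 with the standard first/second-derivative matrices M1, M2.
M1 = [[-E_tt/2 + F_st - G_ss/2, E_s/2, F_s - E_t/2], [F_t - G_s/2, E, F], [G_t/2, F, G]] = [[407/96, 1/4, 0], [413/384, 17/16, 0], [0, 0, 170569/9216]]; det M1 = 554860957/7077888
M2 = [[0, E_t/2, G_s/2], [E_t/2, E, F], [G_s/2, F, G]] = [[0, 0, -413/384], [0, 17/16, 0], [-413/384, 0, 170569/9216]]; det M2 = -2899673/2359296
det M1 - det M2 = 70444997/884736; K = 70444997/884736 / (2899673/147456)^2 = 24576/119357


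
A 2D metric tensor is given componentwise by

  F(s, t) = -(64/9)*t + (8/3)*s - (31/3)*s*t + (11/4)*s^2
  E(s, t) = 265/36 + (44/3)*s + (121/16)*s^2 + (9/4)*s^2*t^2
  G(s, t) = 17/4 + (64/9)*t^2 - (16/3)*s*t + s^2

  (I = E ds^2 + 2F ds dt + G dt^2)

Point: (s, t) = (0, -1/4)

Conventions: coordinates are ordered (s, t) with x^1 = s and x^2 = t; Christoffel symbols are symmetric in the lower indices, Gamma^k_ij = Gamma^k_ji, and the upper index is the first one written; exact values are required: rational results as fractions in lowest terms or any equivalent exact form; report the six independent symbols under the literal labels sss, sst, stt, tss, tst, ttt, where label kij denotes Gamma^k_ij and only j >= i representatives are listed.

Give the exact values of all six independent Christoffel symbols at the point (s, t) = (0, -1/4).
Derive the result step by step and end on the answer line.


E = 265/36, F = 16/9, G = 169/36 at the point
E_s = 44/3, E_t = 0, F_s = 21/4, F_t = -64/9, G_s = 4/3, G_t = -32/9
EG - F^2 = 1507/48;  g^inv = (48/1507) * [[169/36, -16/9], [-16/9, 265/36]]
first-kind symbols [ij,l] = (1/2)(d_i g_jl + d_j g_il - d_l g_ij): [ss,s] = E_s/2 = 22/3, [ss,t] = F_s - E_t/2 = 21/4, [st,s] = E_t/2 = 0, [st,t] = G_s/2 = 2/3, [tt,s] = F_t - G_s/2 = -70/9, [tt,t] = G_t/2 = -16/9
Gamma^s_ij = (G*[ij,s] - F*[ij,t])/(EG - F^2), Gamma^t_ij = (E*[ij,t] - F*[ij,s])/(EG - F^2)

Answer: Gamma_sss = 10840/13563, Gamma_sst = -512/13563, Gamma_stt = -14408/13563, Gamma_tss = 11063/13563, Gamma_tst = 2120/13563, Gamma_ttt = 320/13563


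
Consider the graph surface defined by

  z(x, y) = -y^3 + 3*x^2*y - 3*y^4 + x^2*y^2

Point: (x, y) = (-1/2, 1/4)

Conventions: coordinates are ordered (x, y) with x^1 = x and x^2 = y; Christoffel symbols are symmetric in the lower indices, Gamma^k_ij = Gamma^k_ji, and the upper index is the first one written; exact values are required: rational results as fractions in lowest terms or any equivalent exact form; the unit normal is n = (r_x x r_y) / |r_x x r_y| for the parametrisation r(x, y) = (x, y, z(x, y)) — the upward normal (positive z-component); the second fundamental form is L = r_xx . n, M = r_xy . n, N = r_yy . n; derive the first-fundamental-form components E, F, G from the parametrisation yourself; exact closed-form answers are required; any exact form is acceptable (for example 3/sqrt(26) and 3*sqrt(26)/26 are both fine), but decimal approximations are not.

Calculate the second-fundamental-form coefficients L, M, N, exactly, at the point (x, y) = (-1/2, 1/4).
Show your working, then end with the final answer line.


z_x = -13/16, z_y = 1/2, z_xx = 13/8, z_xy = -7/2, z_yy = -13/4
E = 425/256, F = -13/32, G = 5/4; answer radicand W^2 = 489/256
unnormalised second-form numerators: l = 13/8, m = -7/2, n = -13/4; L = l/sqrt(489/256), and similarly M = m/sqrt(W^2), N = n/sqrt(W^2)

Answer: L = 26*sqrt(489)/489, M = -56*sqrt(489)/489, N = -52*sqrt(489)/489


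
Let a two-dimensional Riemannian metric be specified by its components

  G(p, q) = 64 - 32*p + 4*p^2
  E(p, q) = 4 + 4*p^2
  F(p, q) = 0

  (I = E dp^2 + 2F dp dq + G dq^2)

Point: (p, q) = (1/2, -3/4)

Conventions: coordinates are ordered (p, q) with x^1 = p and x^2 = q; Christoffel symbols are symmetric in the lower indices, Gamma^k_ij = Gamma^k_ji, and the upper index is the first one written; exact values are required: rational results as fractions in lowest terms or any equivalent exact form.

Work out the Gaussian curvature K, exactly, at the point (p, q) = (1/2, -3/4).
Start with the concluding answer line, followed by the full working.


Answer: K = -4/175

E = 5, F = 0, G = 49, EG - F^2 = 245 at the point
E_p = 4, E_q = 0, F_p = 0, F_q = 0, G_p = -28, G_q = 0
E_qq = 0, F_pq = 0, G_pp = 8
Compute both Brioschi determinants and normalise by (EG - F^2)^2.
M1 = [[-E_qq/2 + F_pq - G_pp/2, E_p/2, F_p - E_q/2], [F_q - G_p/2, E, F], [G_q/2, F, G]] = [[-4, 2, 0], [14, 5, 0], [0, 0, 49]]; det M1 = -2352
M2 = [[0, E_q/2, G_p/2], [E_q/2, E, F], [G_p/2, F, G]] = [[0, 0, -14], [0, 5, 0], [-14, 0, 49]]; det M2 = -980
det M1 - det M2 = -1372; K = -1372 / (245)^2 = -4/175


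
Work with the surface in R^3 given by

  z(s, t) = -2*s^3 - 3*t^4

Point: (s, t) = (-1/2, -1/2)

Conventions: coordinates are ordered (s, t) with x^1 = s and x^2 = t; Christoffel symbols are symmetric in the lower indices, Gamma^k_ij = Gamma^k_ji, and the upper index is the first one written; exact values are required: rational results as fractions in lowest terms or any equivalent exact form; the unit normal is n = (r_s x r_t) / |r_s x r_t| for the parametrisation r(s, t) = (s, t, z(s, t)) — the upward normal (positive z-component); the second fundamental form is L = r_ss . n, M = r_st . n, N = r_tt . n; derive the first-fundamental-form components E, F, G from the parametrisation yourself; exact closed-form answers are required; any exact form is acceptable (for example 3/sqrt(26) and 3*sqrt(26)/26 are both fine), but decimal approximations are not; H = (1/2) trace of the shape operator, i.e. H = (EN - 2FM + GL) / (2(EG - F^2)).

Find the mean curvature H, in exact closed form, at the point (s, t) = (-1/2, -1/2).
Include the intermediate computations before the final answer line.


z_s = -3/2, z_t = 3/2, z_ss = 6, z_st = 0, z_tt = -9
E = 13/4, F = -9/4, G = 13/4; answer radicand W^2 = 11/2
unnormalised second-form numerators: l = 6, m = 0, n = -9; L = l/sqrt(11/2), and similarly M = m/sqrt(W^2), N = n/sqrt(W^2)
H = (E*n - 2*F*m + G*l) / (2*(EG - F^2)*sqrt(W^2)); E*n - 2*F*m + G*l = -39/4, EG - F^2 = 11/2, so H = (-39/44)/sqrt(11/2)

Answer: H = -39*sqrt(22)/484


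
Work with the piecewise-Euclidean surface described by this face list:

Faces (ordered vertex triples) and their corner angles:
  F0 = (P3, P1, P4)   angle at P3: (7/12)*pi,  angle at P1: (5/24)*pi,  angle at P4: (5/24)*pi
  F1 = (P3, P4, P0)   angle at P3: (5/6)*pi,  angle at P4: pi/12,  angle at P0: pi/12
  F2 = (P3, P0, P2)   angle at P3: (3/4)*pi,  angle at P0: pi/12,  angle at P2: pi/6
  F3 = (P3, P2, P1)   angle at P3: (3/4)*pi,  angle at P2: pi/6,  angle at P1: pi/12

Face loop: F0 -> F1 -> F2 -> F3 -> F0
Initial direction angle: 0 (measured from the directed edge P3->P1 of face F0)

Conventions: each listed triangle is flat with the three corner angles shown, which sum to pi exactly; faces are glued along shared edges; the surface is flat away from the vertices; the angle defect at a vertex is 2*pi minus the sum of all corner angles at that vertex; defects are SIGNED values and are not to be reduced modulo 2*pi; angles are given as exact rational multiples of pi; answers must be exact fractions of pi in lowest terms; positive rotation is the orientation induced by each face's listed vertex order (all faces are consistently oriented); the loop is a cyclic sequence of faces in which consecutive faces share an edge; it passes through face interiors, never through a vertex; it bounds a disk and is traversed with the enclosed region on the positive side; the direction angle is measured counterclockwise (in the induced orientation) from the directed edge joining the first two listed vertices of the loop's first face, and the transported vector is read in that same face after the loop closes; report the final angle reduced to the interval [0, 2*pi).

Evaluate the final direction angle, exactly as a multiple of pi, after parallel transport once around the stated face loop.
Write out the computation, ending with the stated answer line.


enclosed vertex P3: corner angles sum to (35/12)*pi, defect = 2*pi - (35/12)*pi = (-11/12)*pi
final direction = starting direction + enclosed defect total, reduced mod 2*pi (induced orientation)
final angle = 0 - (11/12)*pi = (13/12)*pi (mod 2*pi)

Answer: final direction angle = (13/12)*pi


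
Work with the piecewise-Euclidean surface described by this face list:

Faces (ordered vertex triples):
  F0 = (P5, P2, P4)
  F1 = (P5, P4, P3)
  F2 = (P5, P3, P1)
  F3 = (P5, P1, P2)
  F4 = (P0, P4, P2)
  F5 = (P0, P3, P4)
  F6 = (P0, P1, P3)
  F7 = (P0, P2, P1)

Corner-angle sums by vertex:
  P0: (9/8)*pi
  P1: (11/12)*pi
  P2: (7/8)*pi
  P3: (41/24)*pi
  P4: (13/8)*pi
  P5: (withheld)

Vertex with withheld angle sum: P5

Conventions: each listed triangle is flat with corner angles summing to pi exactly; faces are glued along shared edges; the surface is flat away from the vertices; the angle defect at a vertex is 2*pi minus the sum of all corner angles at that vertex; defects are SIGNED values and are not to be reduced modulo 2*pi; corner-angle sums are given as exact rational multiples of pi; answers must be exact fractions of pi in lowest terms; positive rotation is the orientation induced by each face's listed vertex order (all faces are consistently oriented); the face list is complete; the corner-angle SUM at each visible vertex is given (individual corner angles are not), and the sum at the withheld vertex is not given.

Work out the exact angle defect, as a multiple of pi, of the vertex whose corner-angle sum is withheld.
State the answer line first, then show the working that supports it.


Answer: defect(P5) = pi/4

V = 6, E = 12, F = 8; chi = V - E + F = 2
Gauss-Bonnet: total defect = 2*pi*chi = 4*pi; visible defects sum to (15/4)*pi


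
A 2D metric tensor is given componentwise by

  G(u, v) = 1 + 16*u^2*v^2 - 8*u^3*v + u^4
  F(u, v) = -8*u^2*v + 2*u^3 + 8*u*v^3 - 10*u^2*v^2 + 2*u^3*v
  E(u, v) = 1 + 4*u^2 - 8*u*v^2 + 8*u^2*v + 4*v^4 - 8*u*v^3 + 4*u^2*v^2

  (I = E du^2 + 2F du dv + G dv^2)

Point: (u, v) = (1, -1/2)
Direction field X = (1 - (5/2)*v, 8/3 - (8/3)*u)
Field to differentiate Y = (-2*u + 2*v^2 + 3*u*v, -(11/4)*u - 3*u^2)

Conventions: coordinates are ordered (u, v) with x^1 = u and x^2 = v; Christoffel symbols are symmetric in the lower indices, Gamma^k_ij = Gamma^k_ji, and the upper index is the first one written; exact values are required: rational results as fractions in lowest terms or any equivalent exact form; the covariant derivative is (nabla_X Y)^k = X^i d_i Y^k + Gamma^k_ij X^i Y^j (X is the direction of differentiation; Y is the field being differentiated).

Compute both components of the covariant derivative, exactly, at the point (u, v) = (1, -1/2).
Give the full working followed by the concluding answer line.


E = 5/4, F = 3/2, G = 10 at the point
E_u = 1, E_v = 4, F_u = 5, F_v = 10, G_u = 24, G_v = -24
EG - F^2 = 41/4;  g^inv = (4/41) * [[10, -3/2], [-3/2, 5/4]]
first-kind symbols [ij,l] = (1/2)(d_i g_jl + d_j g_il - d_l g_ij): [uu,u] = E_u/2 = 1/2, [uu,v] = F_u - E_v/2 = 3, [uv,u] = E_v/2 = 2, [uv,v] = G_u/2 = 12, [vv,u] = F_v - G_u/2 = -2, [vv,v] = G_v/2 = -12
Gamma^u_ij = (G*[ij,u] - F*[ij,v])/(EG - F^2), Gamma^v_ij = (E*[ij,v] - F*[ij,u])/(EG - F^2)
Gamma_uuu = 2/41, Gamma_uuv = 8/41, Gamma_uvv = -8/41, Gamma_vuu = 12/41, Gamma_vuv = 48/41, Gamma_vvv = -48/41
X = (9/4, 0), Y = (-3, -23/4) at the point

Answer: (nabla_X Y)^u = -3519/328, (nabla_X Y)^v = -24147/656


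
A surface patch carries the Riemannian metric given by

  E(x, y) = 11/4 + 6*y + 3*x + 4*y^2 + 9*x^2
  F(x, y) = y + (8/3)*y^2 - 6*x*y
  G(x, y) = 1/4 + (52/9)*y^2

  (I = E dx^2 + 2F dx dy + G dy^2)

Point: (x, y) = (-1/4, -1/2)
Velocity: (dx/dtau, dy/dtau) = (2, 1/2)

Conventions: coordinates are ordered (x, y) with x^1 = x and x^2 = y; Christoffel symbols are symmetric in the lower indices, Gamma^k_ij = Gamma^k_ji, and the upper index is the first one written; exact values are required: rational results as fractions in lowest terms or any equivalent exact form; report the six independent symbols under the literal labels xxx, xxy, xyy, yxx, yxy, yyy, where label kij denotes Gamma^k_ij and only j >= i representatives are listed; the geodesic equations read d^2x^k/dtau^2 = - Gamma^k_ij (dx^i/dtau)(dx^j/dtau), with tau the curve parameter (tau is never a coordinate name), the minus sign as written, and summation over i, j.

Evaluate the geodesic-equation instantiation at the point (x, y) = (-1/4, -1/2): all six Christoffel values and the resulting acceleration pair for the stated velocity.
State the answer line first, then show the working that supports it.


Answer: Gamma_xxx = -60/353, Gamma_xxy = 976/353, Gamma_xyy = -3400/1059, Gamma_yxx = 396/353, Gamma_yxy = 336/353, Gamma_yyy = -992/353; accelerations (d^2x/dtau^2, d^2y/dtau^2) = (-4286/1059, -2008/353)

E = 9/16, F = -7/12, G = 61/36 at the point
E_x = -3/2, E_y = 2, F_x = 3, F_y = -1/6, G_x = 0, G_y = -52/9
EG - F^2 = 353/576;  g^inv = (576/353) * [[61/36, 7/12], [7/12, 9/16]]
first-kind symbols [ij,l] = (1/2)(d_i g_jl + d_j g_il - d_l g_ij): [xx,x] = E_x/2 = -3/4, [xx,y] = F_x - E_y/2 = 2, [xy,x] = E_y/2 = 1, [xy,y] = G_x/2 = 0, [yy,x] = F_y - G_x/2 = -1/6, [yy,y] = G_y/2 = -26/9
Gamma^x_ij = (G*[ij,x] - F*[ij,y])/(EG - F^2), Gamma^y_ij = (E*[ij,y] - F*[ij,x])/(EG - F^2)
Gamma_xxx = -60/353, Gamma_xxy = 976/353, Gamma_xyy = -3400/1059, Gamma_yxx = 396/353, Gamma_yxy = 336/353, Gamma_yyy = -992/353
d^2x/dtau^2 = -(Gamma_xxx*(2)^2 + 2*Gamma_xxy*(2)*(1/2) + Gamma_xyy*(1/2)^2) = -4286/1059
d^2y/dtau^2 = -(Gamma_yxx*(2)^2 + 2*Gamma_yxy*(2)*(1/2) + Gamma_yyy*(1/2)^2) = -2008/353


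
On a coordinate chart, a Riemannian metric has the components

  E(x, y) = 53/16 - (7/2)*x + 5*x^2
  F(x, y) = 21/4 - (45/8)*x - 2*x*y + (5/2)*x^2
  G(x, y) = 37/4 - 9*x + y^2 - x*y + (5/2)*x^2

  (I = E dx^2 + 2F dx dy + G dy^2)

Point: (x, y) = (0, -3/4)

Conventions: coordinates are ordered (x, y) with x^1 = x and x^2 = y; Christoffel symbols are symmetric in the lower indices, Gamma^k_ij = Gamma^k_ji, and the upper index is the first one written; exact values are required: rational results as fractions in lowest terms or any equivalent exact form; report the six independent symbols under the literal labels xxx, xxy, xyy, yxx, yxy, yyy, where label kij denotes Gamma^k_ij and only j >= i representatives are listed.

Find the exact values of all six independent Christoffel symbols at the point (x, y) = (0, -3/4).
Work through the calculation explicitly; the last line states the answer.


E = 53/16, F = 21/4, G = 157/16 at the point
E_x = -7/2, E_y = 0, F_x = -33/8, F_y = 0, G_x = -33/4, G_y = -3/2
EG - F^2 = 1265/256;  g^inv = (256/1265) * [[157/16, -21/4], [-21/4, 53/16]]
first-kind symbols [ij,l] = (1/2)(d_i g_jl + d_j g_il - d_l g_ij): [xx,x] = E_x/2 = -7/4, [xx,y] = F_x - E_y/2 = -33/8, [xy,x] = E_y/2 = 0, [xy,y] = G_x/2 = -33/8, [yy,x] = F_y - G_x/2 = 33/8, [yy,y] = G_y/2 = -3/4
Gamma^x_ij = (G*[ij,x] - F*[ij,y])/(EG - F^2), Gamma^y_ij = (E*[ij,y] - F*[ij,x])/(EG - F^2)

Answer: Gamma_xxx = 1148/1265, Gamma_xxy = 504/115, Gamma_xyy = 2274/253, Gamma_yxx = -1146/1265, Gamma_yxy = -318/115, Gamma_yyy = -1236/253


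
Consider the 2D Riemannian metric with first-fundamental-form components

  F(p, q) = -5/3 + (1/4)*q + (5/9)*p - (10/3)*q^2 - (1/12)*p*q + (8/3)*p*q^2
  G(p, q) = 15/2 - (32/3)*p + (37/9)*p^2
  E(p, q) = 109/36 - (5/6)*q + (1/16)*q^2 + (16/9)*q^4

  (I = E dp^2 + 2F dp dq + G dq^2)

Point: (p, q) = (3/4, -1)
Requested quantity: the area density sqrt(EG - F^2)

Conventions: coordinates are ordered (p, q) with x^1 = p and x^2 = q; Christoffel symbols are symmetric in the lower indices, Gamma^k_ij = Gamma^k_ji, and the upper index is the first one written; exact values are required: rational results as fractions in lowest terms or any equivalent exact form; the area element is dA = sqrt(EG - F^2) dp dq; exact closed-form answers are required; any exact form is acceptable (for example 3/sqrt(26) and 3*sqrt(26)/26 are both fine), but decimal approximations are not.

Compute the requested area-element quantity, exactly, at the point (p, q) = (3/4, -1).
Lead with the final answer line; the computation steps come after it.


Answer: sqrt(EG - F^2) = sqrt(170)/8

E = 821/144, F = -133/48, G = 29/16; EG - F^2 = 85/32


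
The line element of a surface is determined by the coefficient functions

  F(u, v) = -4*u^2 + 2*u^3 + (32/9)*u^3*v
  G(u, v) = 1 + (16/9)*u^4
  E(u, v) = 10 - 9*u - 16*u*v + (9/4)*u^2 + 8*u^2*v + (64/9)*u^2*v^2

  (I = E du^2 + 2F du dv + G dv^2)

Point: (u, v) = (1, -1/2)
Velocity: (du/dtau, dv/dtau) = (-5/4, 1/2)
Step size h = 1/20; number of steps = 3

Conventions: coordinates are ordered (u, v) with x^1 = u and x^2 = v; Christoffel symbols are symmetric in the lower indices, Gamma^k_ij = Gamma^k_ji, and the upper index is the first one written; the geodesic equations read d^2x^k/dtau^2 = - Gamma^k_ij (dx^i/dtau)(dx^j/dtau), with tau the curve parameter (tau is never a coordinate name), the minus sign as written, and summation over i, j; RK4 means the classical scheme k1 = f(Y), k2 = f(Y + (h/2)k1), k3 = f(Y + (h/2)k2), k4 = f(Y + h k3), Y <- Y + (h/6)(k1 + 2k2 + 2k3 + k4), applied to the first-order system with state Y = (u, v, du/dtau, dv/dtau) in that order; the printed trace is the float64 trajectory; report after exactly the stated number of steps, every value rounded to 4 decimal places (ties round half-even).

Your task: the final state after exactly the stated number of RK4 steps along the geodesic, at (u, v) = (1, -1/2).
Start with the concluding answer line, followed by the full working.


Answer: u = 0.8034, v = -0.4212, du/dtau = -1.3695, dv/dtau = 0.5473

f(Y) = (du/dtau, dv/dtau, -Gamma^u_ij Y'^i Y'^j, -Gamma^v_ij Y'^i Y'^j) with the Gammas evaluated at the stage position; h = 0.050000; intermediate values shown to 6 dp
step 0: u = 1.0000, v = -0.5000, du/dtau = -1.2500, dv/dtau = 0.5000
step 1:
  k1: at (u, v) = (1.000000, -0.500000), (du/dtau, dv/dtau) = (-1.250000, 0.500000); Gamma_uuu = -0.043702, Gamma_uuv = -0.699229, Gamma_uvv = 0.000000, Gamma_vuu = 0.020566, Gamma_vuv = 0.329049, Gamma_vvv = 0.000000; k1 = (-1.250000, 0.500000, -0.805752, 0.379177)
  k2: at (u, v) = (0.968750, -0.487500), (du/dtau, dv/dtau) = (-1.270144, 0.509479); Gamma_uuu = -0.053755, Gamma_uuv = -0.694342, Gamma_uvv = 0.000000, Gamma_vuu = 0.023969, Gamma_vuv = 0.309606, Gamma_vvv = 0.000000; k2 = (-1.270144, 0.509479, -0.811912, 0.362030)
  k3: at (u, v) = (0.968246, -0.487263), (du/dtau, dv/dtau) = (-1.270298, 0.509051); Gamma_uuu = -0.053947, Gamma_uuv = -0.694261, Gamma_uvv = 0.000000, Gamma_vuu = 0.024034, Gamma_vuv = 0.309305, Gamma_vvv = 0.000000; k3 = (-1.270298, 0.509051, -0.810831, 0.361238)
  k4: at (u, v) = (0.936485, -0.474547), (du/dtau, dv/dtau) = (-1.290542, 0.518062); Gamma_uuu = -0.064579, Gamma_uuv = -0.687616, Gamma_uvv = 0.000000, Gamma_vuu = 0.027160, Gamma_vuv = 0.289192, Gamma_vvv = 0.000000; k4 = (-1.290542, 0.518062, -0.811897, 0.341461)
  Y <- Y + (h/6)(k1 + 2k2 + 2k3 + k4): u = 0.9365, v = -0.4745, du/dtau = -1.2905, dv/dtau = 0.5181
step 2:
  k1: at (u, v) = (0.936488, -0.474541), (du/dtau, dv/dtau) = (-1.290526, 0.518060); Gamma_uuu = -0.064584, Gamma_uuv = -0.687619, Gamma_uvv = 0.000000, Gamma_vuu = 0.027163, Gamma_vuv = 0.289197, Gamma_vvv = 0.000000; k1 = (-1.290526, 0.518060, -0.811880, 0.341458)
  k2: at (u, v) = (0.904225, -0.461589), (du/dtau, dv/dtau) = (-1.310823, 0.526596); Gamma_uuu = -0.075790, Gamma_uuv = -0.679124, Gamma_uvv = 0.000000, Gamma_vuu = 0.029972, Gamma_vuv = 0.268569, Gamma_vvv = 0.000000; k2 = (-1.310823, 0.526596, -0.807338, 0.319272)
  k3: at (u, v) = (0.903718, -0.461376), (du/dtau, dv/dtau) = (-1.310710, 0.526042); Gamma_uuu = -0.075977, Gamma_uuv = -0.678980, Gamma_uvv = 0.000000, Gamma_vuu = 0.030016, Gamma_vuv = 0.268247, Gamma_vvv = 0.000000; k3 = (-1.310710, 0.526042, -0.805772, 0.318339)
  k4: at (u, v) = (0.870953, -0.448239), (du/dtau, dv/dtau) = (-1.330815, 0.533977); Gamma_uuu = -0.087698, Gamma_uuv = -0.668476, Gamma_uvv = 0.000000, Gamma_vuu = 0.032436, Gamma_vuv = 0.247239, Gamma_vvv = 0.000000; k4 = (-1.330815, 0.533977, -0.794751, 0.293942)
  Y <- Y + (h/6)(k1 + 2k2 + 2k3 + k4): u = 0.8710, v = -0.4482, du/dtau = -1.3308, dv/dtau = 0.5340
step 3:
  k1: at (u, v) = (0.870951, -0.448230), (du/dtau, dv/dtau) = (-1.330800, 0.533982); Gamma_uuu = -0.087706, Gamma_uuv = -0.668479, Gamma_uvv = 0.000000, Gamma_vuu = 0.032438, Gamma_vuv = 0.247241, Gamma_vvv = 0.000000; k1 = (-1.330800, 0.533982, -0.794743, 0.293940)
  k2: at (u, v) = (0.837681, -0.434880), (du/dtau, dv/dtau) = (-1.350668, 0.541330); Gamma_uuu = -0.099927, Gamma_uuv = -0.655908, Gamma_uvv = 0.000000, Gamma_vuu = 0.034437, Gamma_vuv = 0.226038, Gamma_vvv = 0.000000; k2 = (-1.350668, 0.541330, -0.776847, 0.267716)
  k3: at (u, v) = (0.837185, -0.434696), (du/dtau, dv/dtau) = (-1.350221, 0.540675); Gamma_uuu = -0.100098, Gamma_uuv = -0.655701, Gamma_uvv = 0.000000, Gamma_vuu = 0.034458, Gamma_vuv = 0.225719, Gamma_vvv = 0.000000; k3 = (-1.350221, 0.540675, -0.774874, 0.266743)
  k4: at (u, v) = (0.803440, -0.421196), (du/dtau, dv/dtau) = (-1.369544, 0.547319); Gamma_uuu = -0.112728, Gamma_uuv = -0.640962, Gamma_uvv = 0.000000, Gamma_vuu = 0.035971, Gamma_vuv = 0.204529, Gamma_vvv = 0.000000; k4 = (-1.369544, 0.547319, -0.749461, 0.239152)
  Y <- Y + (h/6)(k1 + 2k2 + 2k3 + k4): u = 0.8034, v = -0.4212, du/dtau = -1.3695, dv/dtau = 0.5473


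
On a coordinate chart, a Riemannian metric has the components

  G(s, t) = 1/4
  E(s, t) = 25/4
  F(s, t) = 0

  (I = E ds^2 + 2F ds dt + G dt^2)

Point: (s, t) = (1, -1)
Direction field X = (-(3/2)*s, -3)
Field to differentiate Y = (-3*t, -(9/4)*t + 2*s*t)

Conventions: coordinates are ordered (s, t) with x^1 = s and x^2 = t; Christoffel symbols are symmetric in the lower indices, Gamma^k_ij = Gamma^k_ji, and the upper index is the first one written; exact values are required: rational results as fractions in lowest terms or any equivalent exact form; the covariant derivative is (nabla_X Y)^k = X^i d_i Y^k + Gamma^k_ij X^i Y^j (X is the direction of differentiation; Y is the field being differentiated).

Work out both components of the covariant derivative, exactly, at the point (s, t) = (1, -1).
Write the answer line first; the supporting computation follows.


Answer: (nabla_X Y)^s = 9, (nabla_X Y)^t = 15/4

E = 25/4, F = 0, G = 1/4 at the point
E_s = 0, E_t = 0, F_s = 0, F_t = 0, G_s = 0, G_t = 0
EG - F^2 = 25/16;  g^inv = (16/25) * [[1/4, 0], [0, 25/4]]
first-kind symbols [ij,l] = (1/2)(d_i g_jl + d_j g_il - d_l g_ij): [ss,s] = E_s/2 = 0, [ss,t] = F_s - E_t/2 = 0, [st,s] = E_t/2 = 0, [st,t] = G_s/2 = 0, [tt,s] = F_t - G_s/2 = 0, [tt,t] = G_t/2 = 0
Gamma^s_ij = (G*[ij,s] - F*[ij,t])/(EG - F^2), Gamma^t_ij = (E*[ij,t] - F*[ij,s])/(EG - F^2)
Gamma_sss = 0, Gamma_sst = 0, Gamma_stt = 0, Gamma_tss = 0, Gamma_tst = 0, Gamma_ttt = 0
X = (-3/2, -3), Y = (3, 1/4) at the point
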